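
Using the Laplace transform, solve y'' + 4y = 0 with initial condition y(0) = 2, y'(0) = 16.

L{y''} + 4L{y} = 0. s²Y - 2s - 16 + 4Y = 0. Y(s² + 4) = 2s + 16. Y = (2s + 16)/(s² + 4). Inverting: y(t) = 2cos(2t) + 8sin(2t)

Final answer: y(t) = 2cos(2t) + 8sin(2t)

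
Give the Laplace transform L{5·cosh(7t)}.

L{cosh(ωt)} = s/(s² - ω²), so L{cosh(7t)} = s/(s² - 49). Then L{5·cosh(7t)} = 5·s/(s² - 49) = 5s/(s² - 49)

Final answer: 5s/(s² - 49)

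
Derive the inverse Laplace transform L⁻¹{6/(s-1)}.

L⁻¹{1/(s-a)} = e^(at), so L⁻¹{1/(s-1)} = e^t, and L⁻¹{6/(s-1)} = 6·e^t

Final answer: 6·e^t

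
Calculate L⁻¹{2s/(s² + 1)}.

This is the form c·s/(s² + a²) with a = 1, c = 2. L⁻¹ = 2·cos(t)

Final answer: 2·cos(t)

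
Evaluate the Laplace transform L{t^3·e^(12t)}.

L{t^n·e^(at)} = n!/(s-a)^(n+1), so L{t^3·e^(12t)} = 6/(s-12)^4

Final answer: 6/(s-12)^4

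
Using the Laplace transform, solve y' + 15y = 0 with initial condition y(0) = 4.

L{y'} + 15L{y} = 0. sY - 4 + 15Y = 0. Y(s+15) = 4. Y = 4/(s+15)

Final answer: y(t) = 4e^(-15t)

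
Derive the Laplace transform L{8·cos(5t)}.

L{cos(ωt)} = s/(s² + ω²), so L{cos(5t)} = s/(s² + 25). Then L{8·cos(5t)} = 8·s/(s² + 25) = 8s/(s² + 25)

Final answer: 8s/(s² + 25)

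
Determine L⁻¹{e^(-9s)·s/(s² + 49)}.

L⁻¹{s/(s² + 49)} = cos(7t). By the time shift theorem, L⁻¹{e^(-as)F(s)} = u(t-a)f(t-a) with a=9, so L⁻¹{e^(-9s)·s/(s² + 49)} = u(t-9)·cos(7(t-9))

Final answer: u(t-9)·cos(7(t-9))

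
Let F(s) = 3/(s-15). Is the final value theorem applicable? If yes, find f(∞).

sF(s) = 3s/(s-15) has a pole at s = 15 in the right half-plane. Theorem does NOT apply (unstable system; f(t) = 3·e^(15t) grows without bound).

Final answer: Not applicable (unstable)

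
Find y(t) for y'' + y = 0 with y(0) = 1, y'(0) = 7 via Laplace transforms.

L{y''} + 1L{y} = 0. s²Y - s - 7 + Y = 0. Y(s² + 1) = s + 7. Y = (s + 7)/(s² + 1). Inverting: y(t) = cos(t) + 7sin(t)

Final answer: y(t) = cos(t) + 7sin(t)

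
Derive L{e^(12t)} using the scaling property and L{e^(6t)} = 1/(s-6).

Using L{f(at)} = (1/a)F(s/a) with a=2 and f(t) = e^(6t): L{e^(12t)} = (1/2) · 1/((s/2)-6) = (1/2) · 2/(s-12) = 1/(s-12)

Final answer: 1/(s-12)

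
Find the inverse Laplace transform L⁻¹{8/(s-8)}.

L⁻¹{1/(s-a)} = e^(at), so L⁻¹{1/(s-8)} = e^(8t), and L⁻¹{8/(s-8)} = 8·e^(8t)

Final answer: 8·e^(8t)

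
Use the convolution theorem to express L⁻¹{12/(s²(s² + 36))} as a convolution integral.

12/(s²(s² + 36)) = (1/s²)·(12/(s² + 36)) = L{t}·L{2·sin(6t)}. So f(t) = t*(2·sin(6t)) = ∫₀ᵗ 2τ·sin(6(t-τ)) dτ

Final answer: ∫₀ᵗ 2τ·sin(6(t-τ)) dτ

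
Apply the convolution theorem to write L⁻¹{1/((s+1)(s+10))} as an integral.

1/((s+1)(s+10)) = (1/(s+1))·(1/(s+10)) = L{e^(-t)}·L{e^(-10t)}. So f(t) = e^(-t)*e^(-10t) = ∫₀ᵗ e^(-τ)·e^(-10(t-τ)) dτ

Final answer: ∫₀ᵗ e^(-τ)·e^(-10(t-τ)) dτ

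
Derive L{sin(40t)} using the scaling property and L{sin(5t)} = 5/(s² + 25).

Using L{f(at)} = (1/a)F(s/a) with a=8: L{sin(40t)} = (1/8) · 5/((s/8)² + 25) = (1/8) · 5·64/(s² + 1600) = 40/(s² + 1600)

Final answer: 40/(s² + 1600)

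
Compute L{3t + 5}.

L{3t + 5} = 3·L{t} + 5·L{1} = 3/s² + 5/s

Final answer: 3/s² + 5/s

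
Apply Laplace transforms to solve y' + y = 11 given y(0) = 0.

sY + Y = 11/s. Y = 11/(s(s+1)). Partial fractions: Y = 11/s - 11/(s+1)

Final answer: y(t) = 11(1 - e^(-t))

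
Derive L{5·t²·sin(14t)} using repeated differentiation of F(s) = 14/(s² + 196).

F(s) = 14/(s² + 196). F'(s) = -28s/(s² + 196)². F''(s) = -28(196 - 3s²)/(s² + 196)³ = (84s² - 5488)/(s² + 196)³. So L{t²·sin(14t)} = (-1)² F''(s) = (84s² - 5488)/(s² + 196)³. Then L{5·t²·sin(14t)} = 5·(84s² - 5488)/(s² + 196)³ = (420s² - 27440)/(s² + 196)³

Final answer: (420s² - 27440)/(s² + 196)³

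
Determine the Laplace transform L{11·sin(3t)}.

L{sin(ωt)} = ω/(s² + ω²), so L{sin(3t)} = 3/(s² + 9). Then L{11·sin(3t)} = 11·3/(s² + 9) = 33/(s² + 9)

Final answer: 33/(s² + 9)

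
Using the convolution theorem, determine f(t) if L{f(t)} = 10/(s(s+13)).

10/(s(s+13)) = (10/s)·(1/(s+13)) = L{10}·L{e^(-13t)}. By convolution, f(t) = 10*e^(-13t) = ∫₀ᵗ 10·e^(-13τ) dτ = 10·(1 - e^(-13t))/13

Final answer: 10·(1 - e^(-13t))/13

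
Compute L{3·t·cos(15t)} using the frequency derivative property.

L{cos(15t)} = s/(s² + 225). Derivative: d/ds[s/(s² + 225)] = [(s² + 225) - s·2s]/(s² + 225)² = (225 - s²)/(s² + 225)². So L{t·cos(15t)} = -F'(s) = (s² - 225)/(s² + 225)². Then L{3·t·cos(15t)} = 3·(s² - 225)/(s² + 225)²

Final answer: 3·(s² - 225)/(s² + 225)²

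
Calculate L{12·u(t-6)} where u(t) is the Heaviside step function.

L{u(t-a)} = e^(-as)/s. Here a=6, so L{u(t-6)} = e^(-6s)/s, and L{12·u(t-6)} = 12·e^(-6s)/s

Final answer: 12·e^(-6s)/s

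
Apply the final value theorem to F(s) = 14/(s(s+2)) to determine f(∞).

f(∞) = lim_{s→0} s·14/(s(s+2)) = lim_{s→0} 14/(s+2) = 14/2 = 7

Final answer: 7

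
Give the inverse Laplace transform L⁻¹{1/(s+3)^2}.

L⁻¹{n!/(s-a)^(n+1)} = t^n·e^(at) with n=1, a=-3. So L⁻¹{1/(s+3)^2} = t·e^(-3t)

Final answer: t·e^(-3t)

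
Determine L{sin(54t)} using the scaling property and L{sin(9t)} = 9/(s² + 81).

Using L{f(at)} = (1/a)F(s/a) with a=6: L{sin(54t)} = (1/6) · 9/((s/6)² + 81) = (1/6) · 9·36/(s² + 2916) = 54/(s² + 2916)

Final answer: 54/(s² + 2916)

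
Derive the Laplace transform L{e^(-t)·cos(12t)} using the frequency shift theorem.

Frequency shift: L{e^(at)f(t)} = F(s-a). L{e^(-t)·cos(12t)} = (s+1)/((s+1)² + 144)

Final answer: (s+1)/((s+1)² + 144)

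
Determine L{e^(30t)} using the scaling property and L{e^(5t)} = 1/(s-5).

Using L{f(at)} = (1/a)F(s/a) with a=6 and f(t) = e^(5t): L{e^(30t)} = (1/6) · 1/((s/6)-5) = (1/6) · 6/(s-30) = 1/(s-30)

Final answer: 1/(s-30)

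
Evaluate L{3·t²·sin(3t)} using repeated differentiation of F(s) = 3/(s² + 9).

F(s) = 3/(s² + 9). F'(s) = -6s/(s² + 9)². F''(s) = -6(9 - 3s²)/(s² + 9)³ = (18s² - 54)/(s² + 9)³. So L{t²·sin(3t)} = (-1)² F''(s) = (18s² - 54)/(s² + 9)³. Then L{3·t²·sin(3t)} = 3·(18s² - 54)/(s² + 9)³ = (54s² - 162)/(s² + 9)³

Final answer: (54s² - 162)/(s² + 9)³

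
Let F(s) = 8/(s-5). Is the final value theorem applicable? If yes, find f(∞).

sF(s) = 8s/(s-5) has a pole at s = 5 in the right half-plane. Theorem does NOT apply (unstable system; f(t) = 8·e^(5t) grows without bound).

Final answer: Not applicable (unstable)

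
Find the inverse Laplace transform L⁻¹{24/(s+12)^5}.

L⁻¹{n!/(s-a)^(n+1)} = t^n·e^(at) with n=4, a=-12. So L⁻¹{24/(s+12)^5} = t^4·e^(-12t)

Final answer: t^4·e^(-12t)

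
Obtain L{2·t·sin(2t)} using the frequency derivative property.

L{sin(2t)} = 2/(s² + 4). By L{t·f(t)} = -F'(s): -d/ds[2/(s² + 4)] = -(2)·(-2s)/(s² + 4)² = 4s/(s² + 4)². Then L{2·t·sin(2t)} = 2·4s/(s² + 4)² = 8s/(s² + 4)²

Final answer: 8s/(s² + 4)²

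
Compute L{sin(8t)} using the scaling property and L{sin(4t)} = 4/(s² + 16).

Using L{f(at)} = (1/a)F(s/a) with a=2: L{sin(8t)} = (1/2) · 4/((s/2)² + 16) = (1/2) · 4·4/(s² + 64) = 8/(s² + 64)

Final answer: 8/(s² + 64)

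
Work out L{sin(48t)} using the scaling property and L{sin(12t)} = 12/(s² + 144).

Using L{f(at)} = (1/a)F(s/a) with a=4: L{sin(48t)} = (1/4) · 12/((s/4)² + 144) = (1/4) · 12·16/(s² + 2304) = 48/(s² + 2304)

Final answer: 48/(s² + 2304)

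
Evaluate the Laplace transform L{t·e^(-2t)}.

L{t^n·e^(at)} = n!/(s-a)^(n+1), so L{t·e^(-2t)} = 1/(s+2)^2

Final answer: 1/(s+2)^2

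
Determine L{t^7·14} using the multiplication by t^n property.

L{14} = 14/s. d^1/ds^1[1/s] = -1/s². d^2/ds^2[1/s] = 2/s^3. d^3/ds^3[1/s] = -6/s^4. d^4/ds^4[1/s] = 24/s^5. d^5/ds^5[1/s] = -120/s^6. d^6/ds^6[1/s] = 720/s^7. d^7/ds^7[1/s] = -5040/s^8. So L{t^7} = (-1)^{7}·-5040/s^8 = 5040/s^8. Then L{t^7·14} = 14·5040/s^8 = 70560/s^8

Final answer: 70560/s^8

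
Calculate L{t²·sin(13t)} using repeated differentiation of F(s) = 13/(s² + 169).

F(s) = 13/(s² + 169). F'(s) = -26s/(s² + 169)². F''(s) = -26(169 - 3s²)/(s² + 169)³ = (78s² - 4394)/(s² + 169)³. So L{t²·sin(13t)} = (-1)² F''(s) = (78s² - 4394)/(s² + 169)³

Final answer: (78s² - 4394)/(s² + 169)³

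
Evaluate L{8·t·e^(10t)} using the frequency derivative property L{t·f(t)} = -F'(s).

L{e^(10t)} = 1/(s-10). By frequency derivative: L{t·e^(10t)} = -d/ds[1/(s-10)] = -(-1)/(s-10)² = 1/(s-10)². Then L{8·t·e^(10t)} = 8·1/(s-10)² = 8/(s-10)²

Final answer: 8/(s-10)²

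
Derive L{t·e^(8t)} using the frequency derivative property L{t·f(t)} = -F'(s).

L{e^(8t)} = 1/(s-8). By frequency derivative: L{t·e^(8t)} = -d/ds[1/(s-8)] = -(-1)/(s-8)² = 1/(s-8)²

Final answer: 1/(s-8)²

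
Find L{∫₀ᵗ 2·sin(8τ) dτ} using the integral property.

L{∫₀ᵗ f(τ)dτ} = F(s)/s with F(s) = 16/(s² + 64), so the result is (16/(s² + 64))/s = 16/(s(s² + 64))

Final answer: 16/(s(s² + 64))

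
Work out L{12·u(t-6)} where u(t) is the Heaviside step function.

L{u(t-a)} = e^(-as)/s. Here a=6, so L{u(t-6)} = e^(-6s)/s, and L{12·u(t-6)} = 12·e^(-6s)/s

Final answer: 12·e^(-6s)/s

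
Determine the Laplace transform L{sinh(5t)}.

L{sinh(ωt)} = ω/(s² - ω²), so L{sinh(5t)} = 5/(s² - 25)

Final answer: 5/(s² - 25)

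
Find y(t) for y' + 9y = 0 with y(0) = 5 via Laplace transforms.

L{y'} + 9L{y} = 0. sY - 5 + 9Y = 0. Y(s+9) = 5. Y = 5/(s+9)

Final answer: y(t) = 5e^(-9t)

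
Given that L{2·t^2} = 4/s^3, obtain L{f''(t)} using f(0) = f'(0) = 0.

L{f''(t)} = s²F(s) - sf(0) - f'(0) = s²·4/s^3 - 0 - 0 = 4/s

Final answer: 4/s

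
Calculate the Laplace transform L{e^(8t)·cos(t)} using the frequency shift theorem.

Frequency shift: L{e^(at)f(t)} = F(s-a). L{e^(8t)·cos(t)} = (s-8)/((s-8)² + 1)

Final answer: (s-8)/((s-8)² + 1)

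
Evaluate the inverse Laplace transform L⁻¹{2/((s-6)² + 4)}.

Using frequency shift, L⁻¹{2/((s-6)² + 4)} = e^(6t)·sin(2t)

Final answer: e^(6t)·sin(2t)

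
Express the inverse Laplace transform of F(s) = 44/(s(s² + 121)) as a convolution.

44/(s(s² + 121)) = (1/s)·(44/(s² + 121)) = L{1}·L{4·sin(11t)}. So f(t) = 1*(4·sin(11t)) = ∫₀ᵗ 4·sin(11τ) dτ

Final answer: ∫₀ᵗ 4·sin(11τ) dτ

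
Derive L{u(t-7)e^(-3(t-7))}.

u(t-a)f(t-a) with f(t)=e^(-3t). L{e^(-3t)} = 1/(s+3). By time shift: e^(-7s)/(s+3)

Final answer: e^(-7s)/(s+3)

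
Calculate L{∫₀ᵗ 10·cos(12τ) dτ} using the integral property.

L{∫₀ᵗ f(τ)dτ} = F(s)/s with F(s) = 10s/(s² + 144), so the result is (10s/(s² + 144))/s = 10/(s² + 144)

Final answer: 10/(s² + 144)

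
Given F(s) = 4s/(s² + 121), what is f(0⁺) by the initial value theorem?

f(0⁺) = lim_{s→∞} s·4s/(s² + 121) = lim_{s→∞} 4s²/(s² + 121) = 4

Final answer: 4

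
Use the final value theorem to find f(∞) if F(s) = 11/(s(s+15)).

f(∞) = lim_{s→0} s·11/(s(s+15)) = lim_{s→0} 11/(s+15) = 11/15 = 11/15

Final answer: 11/15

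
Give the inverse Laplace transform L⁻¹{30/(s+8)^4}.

L⁻¹{n!/(s-a)^(n+1)} = t^n·e^(at) with n=3, a=-8. So L⁻¹{6/(s+8)^4} = t^3·e^(-8t), and L⁻¹{30/(s+8)^4} = (30/6)·t^3·e^(-8t) = 5·t^3·e^(-8t)

Final answer: 5·t^3·e^(-8t)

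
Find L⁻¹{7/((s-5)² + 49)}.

Form: b/((s-a)² + b²) → e^(at)sin(bt). With a=5, b=7

Final answer: e^(5t)·sin(7t)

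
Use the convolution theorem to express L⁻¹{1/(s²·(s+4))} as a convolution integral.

1/(s²·(s+4)) = (1/s^2)·(1/(s+4)) = L{t}·L{e^(-4t)}. So f(t) = t*e^(-4t) = ∫₀ᵗ τ·e^(-4(t-τ)) dτ

Final answer: ∫₀ᵗ τ·e^(-4(t-τ)) dτ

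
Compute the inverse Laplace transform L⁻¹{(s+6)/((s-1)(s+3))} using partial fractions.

Using partial fractions, f(t) = (7e^t - 3e^(-3t))/4

Final answer: (7e^t - 3e^(-3t))/4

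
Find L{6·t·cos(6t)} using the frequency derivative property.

L{cos(6t)} = s/(s² + 36). Derivative: d/ds[s/(s² + 36)] = [(s² + 36) - s·2s]/(s² + 36)² = (36 - s²)/(s² + 36)². So L{t·cos(6t)} = -F'(s) = (s² - 36)/(s² + 36)². Then L{6·t·cos(6t)} = 6·(s² - 36)/(s² + 36)²

Final answer: 6·(s² - 36)/(s² + 36)²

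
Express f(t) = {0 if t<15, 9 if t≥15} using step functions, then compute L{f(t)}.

f(t) = 9·u(t-15). L{u(t-15)} = e^(-15s)/s, so L{f(t)} = 9·e^(-15s)/s

Final answer: 9·e^(-15s)/s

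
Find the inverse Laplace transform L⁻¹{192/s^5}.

L⁻¹{n!/s^(n+1)} = t^n with n=4. So L⁻¹{24/s^5} = t^4, and L⁻¹{192/s^5} = (192/24)·t^4 = 8·t^4

Final answer: 8·t^4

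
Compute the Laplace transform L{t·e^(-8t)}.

L{t^n·e^(at)} = n!/(s-a)^(n+1), so L{t·e^(-8t)} = 1/(s+8)^2

Final answer: 1/(s+8)^2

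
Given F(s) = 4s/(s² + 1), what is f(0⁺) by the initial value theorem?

f(0⁺) = lim_{s→∞} s·4s/(s² + 1) = lim_{s→∞} 4s²/(s² + 1) = 4

Final answer: 4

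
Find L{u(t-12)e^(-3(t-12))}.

u(t-a)f(t-a) with f(t)=e^(-3t). L{e^(-3t)} = 1/(s+3). By time shift: e^(-12s)/(s+3)

Final answer: e^(-12s)/(s+3)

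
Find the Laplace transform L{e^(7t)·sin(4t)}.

L{e^(at)·sin(ωt)} = ω/((s-a)² + ω²), so L{e^(7t)·sin(4t)} = 4/((s-7)² + 16)

Final answer: 4/((s-7)² + 16)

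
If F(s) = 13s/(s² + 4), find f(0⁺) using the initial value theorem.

f(0⁺) = lim_{s→∞} s·13s/(s² + 4) = lim_{s→∞} 13s²/(s² + 4) = 13

Final answer: 13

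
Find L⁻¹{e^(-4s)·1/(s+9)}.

L⁻¹{1/(s+9)} = e^(-9t). By the time shift theorem, L⁻¹{e^(-as)F(s)} = u(t-a)f(t-a) with a=4, so L⁻¹{e^(-4s)·1/(s+9)} = u(t-4)·e^(-9(t-4))

Final answer: u(t-4)·e^(-9(t-4))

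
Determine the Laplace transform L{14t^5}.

L{14t^5} = 14 · L{t^5} = 14 · 120/s^6 = 1680/s^6

Final answer: 1680/s^6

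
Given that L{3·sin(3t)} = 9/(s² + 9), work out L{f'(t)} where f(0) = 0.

L{f'(t)} = s·F(s) - f(0) = s·9/(s² + 9) - 0 = 9s/(s² + 9)

Final answer: 9s/(s² + 9)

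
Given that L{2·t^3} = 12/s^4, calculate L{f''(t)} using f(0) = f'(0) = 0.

L{f''(t)} = s²F(s) - sf(0) - f'(0) = s²·12/s^4 - 0 - 0 = 12/s^2

Final answer: 12/s^2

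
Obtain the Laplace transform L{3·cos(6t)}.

L{cos(ωt)} = s/(s² + ω²), so L{cos(6t)} = s/(s² + 36). Then L{3·cos(6t)} = 3·s/(s² + 36) = 3s/(s² + 36)

Final answer: 3s/(s² + 36)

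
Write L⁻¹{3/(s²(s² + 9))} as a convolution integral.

3/(s²(s² + 9)) = (1/s²)·(3/(s² + 9)) = L{t}·L{sin(3t)}. So f(t) = t*(sin(3t)) = ∫₀ᵗ τ·sin(3(t-τ)) dτ

Final answer: ∫₀ᵗ τ·sin(3(t-τ)) dτ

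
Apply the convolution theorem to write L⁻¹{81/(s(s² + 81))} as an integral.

81/(s(s² + 81)) = (1/s)·(81/(s² + 81)) = L{1}·L{9·sin(9t)}. So f(t) = 1*(9·sin(9t)) = ∫₀ᵗ 9·sin(9τ) dτ

Final answer: ∫₀ᵗ 9·sin(9τ) dτ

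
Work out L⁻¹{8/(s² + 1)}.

This is the form c·a/(s² + a²) with a = 1, c = 8. L⁻¹ = 8·sin(t)

Final answer: 8·sin(t)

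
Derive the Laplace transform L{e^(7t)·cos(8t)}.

L{e^(at)·cos(ωt)} = (s-a)/((s-a)² + ω²), so L{e^(7t)·cos(8t)} = (s-7)/((s-7)² + 64)

Final answer: (s-7)/((s-7)² + 64)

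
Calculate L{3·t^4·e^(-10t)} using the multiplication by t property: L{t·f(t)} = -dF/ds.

Using L{t^n·e^(at)} = n!/(s-a)^(n+1), L{t^4·e^(-10t)} = 24/(s+10)^5, so L{3·t^4·e^(-10t)} = 3·24/(s+10)^5 = 72/(s+10)^5

Final answer: 72/(s+10)^5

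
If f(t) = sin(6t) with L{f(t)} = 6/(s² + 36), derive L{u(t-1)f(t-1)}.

Time shift theorem: L{u(t-a)f(t-a)} = e^(-as)F(s). Here a=1, F(s) = 6/(s² + 36), so L{u(t-1)f(t-1)} = e^(-s)·6/(s² + 36)

Final answer: e^(-s)·6/(s² + 36)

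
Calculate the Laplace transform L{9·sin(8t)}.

L{sin(ωt)} = ω/(s² + ω²), so L{sin(8t)} = 8/(s² + 64). Then L{9·sin(8t)} = 9·8/(s² + 64) = 72/(s² + 64)

Final answer: 72/(s² + 64)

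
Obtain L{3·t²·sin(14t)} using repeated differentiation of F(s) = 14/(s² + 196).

F(s) = 14/(s² + 196). F'(s) = -28s/(s² + 196)². F''(s) = -28(196 - 3s²)/(s² + 196)³ = (84s² - 5488)/(s² + 196)³. So L{t²·sin(14t)} = (-1)² F''(s) = (84s² - 5488)/(s² + 196)³. Then L{3·t²·sin(14t)} = 3·(84s² - 5488)/(s² + 196)³ = (252s² - 16464)/(s² + 196)³

Final answer: (252s² - 16464)/(s² + 196)³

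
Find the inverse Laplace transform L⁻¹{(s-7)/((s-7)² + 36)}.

Using frequency shift, L⁻¹{(s-7)/((s-7)² + 36)} = e^(7t)·cos(6t)

Final answer: e^(7t)·cos(6t)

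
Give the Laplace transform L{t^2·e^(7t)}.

L{t^n·e^(at)} = n!/(s-a)^(n+1), so L{t^2·e^(7t)} = 2/(s-7)^3

Final answer: 2/(s-7)^3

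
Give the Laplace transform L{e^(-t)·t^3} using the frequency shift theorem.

L{e^(at)·t^n} = n!/(s-a)^(n+1), so L{e^(-t)·t^3} = 6/(s+1)^4

Final answer: 6/(s+1)^4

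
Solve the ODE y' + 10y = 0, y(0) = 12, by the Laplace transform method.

L{y'} + 10L{y} = 0. sY - 12 + 10Y = 0. Y(s+10) = 12. Y = 12/(s+10)

Final answer: y(t) = 12e^(-10t)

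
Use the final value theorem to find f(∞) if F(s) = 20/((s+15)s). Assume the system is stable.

f(∞) = lim_{s→0} sF(s) = lim_{s→0} 20/(s+15) = 4/3

Final answer: 4/3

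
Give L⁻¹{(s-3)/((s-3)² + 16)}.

Using frequency shift: L⁻¹{(s-a)/((s-a)² + b²)} = e^(at)cos(bt). Here a=3, b=4

Final answer: e^(3t)·cos(4t)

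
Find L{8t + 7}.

L{8t + 7} = 8·L{t} + 7·L{1} = 8/s² + 7/s

Final answer: 8/s² + 7/s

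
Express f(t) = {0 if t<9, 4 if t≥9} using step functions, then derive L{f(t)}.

f(t) = 4·u(t-9). L{u(t-9)} = e^(-9s)/s, so L{f(t)} = 4·e^(-9s)/s

Final answer: 4·e^(-9s)/s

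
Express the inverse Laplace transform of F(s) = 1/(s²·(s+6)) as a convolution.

1/(s²·(s+6)) = (1/s^2)·(1/(s+6)) = L{t}·L{e^(-6t)}. So f(t) = t*e^(-6t) = ∫₀ᵗ τ·e^(-6(t-τ)) dτ

Final answer: ∫₀ᵗ τ·e^(-6(t-τ)) dτ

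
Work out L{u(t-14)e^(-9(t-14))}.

u(t-a)f(t-a) with f(t)=e^(-9t). L{e^(-9t)} = 1/(s+9). By time shift: e^(-14s)/(s+9)

Final answer: e^(-14s)/(s+9)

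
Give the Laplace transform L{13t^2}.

L{13t^2} = 13 · L{t^2} = 13 · 2/s^3 = 26/s^3

Final answer: 26/s^3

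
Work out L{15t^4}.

L{t^n} = n!/s^(n+1). So L{15t^4} = 15·4!/s^5 = 360/s^5

Final answer: 360/s^5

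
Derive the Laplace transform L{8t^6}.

L{8t^6} = 8 · L{t^6} = 8 · 720/s^7 = 5760/s^7

Final answer: 5760/s^7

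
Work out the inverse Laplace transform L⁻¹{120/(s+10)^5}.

L⁻¹{n!/(s-a)^(n+1)} = t^n·e^(at) with n=4, a=-10. So L⁻¹{24/(s+10)^5} = t^4·e^(-10t), and L⁻¹{120/(s+10)^5} = (120/24)·t^4·e^(-10t) = 5·t^4·e^(-10t)

Final answer: 5·t^4·e^(-10t)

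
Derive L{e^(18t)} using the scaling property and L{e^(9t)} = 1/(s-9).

Using L{f(at)} = (1/a)F(s/a) with a=2 and f(t) = e^(9t): L{e^(18t)} = (1/2) · 1/((s/2)-9) = (1/2) · 2/(s-18) = 1/(s-18)

Final answer: 1/(s-18)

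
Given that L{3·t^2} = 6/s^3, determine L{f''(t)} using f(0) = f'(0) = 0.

L{f''(t)} = s²F(s) - sf(0) - f'(0) = s²·6/s^3 - 0 - 0 = 6/s

Final answer: 6/s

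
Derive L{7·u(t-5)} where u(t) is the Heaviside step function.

L{u(t-a)} = e^(-as)/s. Here a=5, so L{u(t-5)} = e^(-5s)/s, and L{7·u(t-5)} = 7·e^(-5s)/s

Final answer: 7·e^(-5s)/s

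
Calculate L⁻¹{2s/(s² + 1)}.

This is the form c·s/(s² + a²) with a = 1, c = 2. L⁻¹ = 2·cos(t)

Final answer: 2·cos(t)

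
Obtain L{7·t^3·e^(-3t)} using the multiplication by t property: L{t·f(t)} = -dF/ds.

Using L{t^n·e^(at)} = n!/(s-a)^(n+1), L{t^3·e^(-3t)} = 6/(s+3)^4, so L{7·t^3·e^(-3t)} = 7·6/(s+3)^4 = 42/(s+3)^4

Final answer: 42/(s+3)^4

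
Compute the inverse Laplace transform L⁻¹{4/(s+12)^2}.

L⁻¹{n!/(s-a)^(n+1)} = t^n·e^(at) with n=1, a=-12. So L⁻¹{1/(s+12)^2} = t·e^(-12t), and L⁻¹{4/(s+12)^2} = (4/1)·t·e^(-12t) = 4·t·e^(-12t)

Final answer: 4·t·e^(-12t)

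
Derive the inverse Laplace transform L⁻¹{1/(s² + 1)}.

L⁻¹{1/(s² + 1)} = sin(t)

Final answer: sin(t)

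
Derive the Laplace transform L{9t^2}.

L{9t^2} = 9 · L{t^2} = 9 · 2/s^3 = 18/s^3

Final answer: 18/s^3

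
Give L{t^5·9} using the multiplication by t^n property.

L{9} = 9/s. d^1/ds^1[1/s] = -1/s². d^2/ds^2[1/s] = 2/s^3. d^3/ds^3[1/s] = -6/s^4. d^4/ds^4[1/s] = 24/s^5. d^5/ds^5[1/s] = -120/s^6. So L{t^5} = (-1)^{5}·-120/s^6 = 120/s^6. Then L{t^5·9} = 9·120/s^6 = 1080/s^6

Final answer: 1080/s^6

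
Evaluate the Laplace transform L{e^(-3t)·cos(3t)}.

L{e^(at)·cos(ωt)} = (s-a)/((s-a)² + ω²), so L{e^(-3t)·cos(3t)} = (s+3)/((s+3)² + 9)

Final answer: (s+3)/((s+3)² + 9)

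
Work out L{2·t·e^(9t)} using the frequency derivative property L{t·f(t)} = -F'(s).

L{e^(9t)} = 1/(s-9). By frequency derivative: L{t·e^(9t)} = -d/ds[1/(s-9)] = -(-1)/(s-9)² = 1/(s-9)². Then L{2·t·e^(9t)} = 2·1/(s-9)² = 2/(s-9)²

Final answer: 2/(s-9)²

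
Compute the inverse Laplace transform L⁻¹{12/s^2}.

L⁻¹{n!/s^(n+1)} = t^n with n=1. So L⁻¹{1/s^2} = t, and L⁻¹{12/s^2} = (12/1)·t = 12·t

Final answer: 12·t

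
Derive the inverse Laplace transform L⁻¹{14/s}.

L⁻¹{c/s} = c, so L⁻¹{14/s} = 14

Final answer: 14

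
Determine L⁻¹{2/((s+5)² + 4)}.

Form: b/((s-a)² + b²) → e^(at)sin(bt). With a=-5, b=2

Final answer: e^(-5t)·sin(2t)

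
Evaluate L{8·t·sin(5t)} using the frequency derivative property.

L{sin(5t)} = 5/(s² + 25). By L{t·f(t)} = -F'(s): -d/ds[5/(s² + 25)] = -(5)·(-2s)/(s² + 25)² = 10s/(s² + 25)². Then L{8·t·sin(5t)} = 8·10s/(s² + 25)² = 80s/(s² + 25)²

Final answer: 80s/(s² + 25)²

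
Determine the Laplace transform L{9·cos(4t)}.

L{cos(ωt)} = s/(s² + ω²), so L{cos(4t)} = s/(s² + 16). Then L{9·cos(4t)} = 9·s/(s² + 16) = 9s/(s² + 16)

Final answer: 9s/(s² + 16)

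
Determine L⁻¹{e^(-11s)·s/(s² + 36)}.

L⁻¹{s/(s² + 36)} = cos(6t). By the time shift theorem, L⁻¹{e^(-as)F(s)} = u(t-a)f(t-a) with a=11, so L⁻¹{e^(-11s)·s/(s² + 36)} = u(t-11)·cos(6(t-11))

Final answer: u(t-11)·cos(6(t-11))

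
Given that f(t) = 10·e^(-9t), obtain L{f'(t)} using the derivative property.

f(0) = 10, F(s) = 10/(s+9). L{f'(t)} = s·F(s) - f(0) = 10s/(s+9) - 10 = (10s - 10(s+9))/(s+9) = -90/(s+9)

Final answer: -90/(s+9)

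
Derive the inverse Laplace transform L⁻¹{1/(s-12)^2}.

L⁻¹{n!/(s-a)^(n+1)} = t^n·e^(at), so L⁻¹{1/(s-12)^2} = t·e^(12t)

Final answer: t·e^(12t)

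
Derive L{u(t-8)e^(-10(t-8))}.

u(t-a)f(t-a) with f(t)=e^(-10t). L{e^(-10t)} = 1/(s+10). By time shift: e^(-8s)/(s+10)

Final answer: e^(-8s)/(s+10)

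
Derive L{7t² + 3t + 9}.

L{7t² + 3t + 9} = 7·2/s³ + 3/s² + 9/s = 14/s³ + 3/s² + 9/s

Final answer: 14/s³ + 3/s² + 9/s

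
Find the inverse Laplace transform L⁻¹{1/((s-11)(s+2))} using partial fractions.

Decompose: A/(s-11) + B/(s+2). A = 1/13, B = -1/13. f(t) = (e^(11t) - e^(-2t))/13

Final answer: (e^(11t) - e^(-2t))/13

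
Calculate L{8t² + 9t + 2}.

L{8t² + 9t + 2} = 8·2/s³ + 9/s² + 2/s = 16/s³ + 9/s² + 2/s

Final answer: 16/s³ + 9/s² + 2/s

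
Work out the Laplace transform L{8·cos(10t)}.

L{cos(ωt)} = s/(s² + ω²), so L{cos(10t)} = s/(s² + 100). Then L{8·cos(10t)} = 8·s/(s² + 100) = 8s/(s² + 100)

Final answer: 8s/(s² + 100)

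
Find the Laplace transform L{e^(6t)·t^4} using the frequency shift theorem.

L{e^(at)·t^n} = n!/(s-a)^(n+1), so L{e^(6t)·t^4} = 24/(s-6)^5

Final answer: 24/(s-6)^5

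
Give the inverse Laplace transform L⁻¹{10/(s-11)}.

L⁻¹{1/(s-a)} = e^(at), so L⁻¹{1/(s-11)} = e^(11t), and L⁻¹{10/(s-11)} = 10·e^(11t)

Final answer: 10·e^(11t)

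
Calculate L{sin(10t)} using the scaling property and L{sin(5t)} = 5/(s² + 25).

Using L{f(at)} = (1/a)F(s/a) with a=2: L{sin(10t)} = (1/2) · 5/((s/2)² + 25) = (1/2) · 5·4/(s² + 100) = 10/(s² + 100)

Final answer: 10/(s² + 100)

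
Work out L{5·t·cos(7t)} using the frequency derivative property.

L{cos(7t)} = s/(s² + 49). Derivative: d/ds[s/(s² + 49)] = [(s² + 49) - s·2s]/(s² + 49)² = (49 - s²)/(s² + 49)². So L{t·cos(7t)} = -F'(s) = (s² - 49)/(s² + 49)². Then L{5·t·cos(7t)} = 5·(s² - 49)/(s² + 49)²

Final answer: 5·(s² - 49)/(s² + 49)²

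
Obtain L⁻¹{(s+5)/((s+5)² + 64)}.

Using frequency shift: L⁻¹{(s-a)/((s-a)² + b²)} = e^(at)cos(bt). Here a=-5, b=8

Final answer: e^(-5t)·cos(8t)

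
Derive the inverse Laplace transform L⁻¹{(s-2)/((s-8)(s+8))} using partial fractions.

Using partial fractions, f(t) = (6e^(8t) + 10e^(-8t))/16

Final answer: (6e^(8t) + 10e^(-8t))/16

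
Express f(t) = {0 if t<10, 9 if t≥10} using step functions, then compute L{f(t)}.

f(t) = 9·u(t-10). L{u(t-10)} = e^(-10s)/s, so L{f(t)} = 9·e^(-10s)/s

Final answer: 9·e^(-10s)/s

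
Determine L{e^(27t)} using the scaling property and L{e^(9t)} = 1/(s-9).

Using L{f(at)} = (1/a)F(s/a) with a=3 and f(t) = e^(9t): L{e^(27t)} = (1/3) · 1/((s/3)-9) = (1/3) · 3/(s-27) = 1/(s-27)

Final answer: 1/(s-27)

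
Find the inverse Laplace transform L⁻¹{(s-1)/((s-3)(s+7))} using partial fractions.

Using partial fractions, f(t) = (2e^(3t) + 8e^(-7t))/10

Final answer: (2e^(3t) + 8e^(-7t))/10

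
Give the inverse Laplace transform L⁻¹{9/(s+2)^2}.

L⁻¹{n!/(s-a)^(n+1)} = t^n·e^(at) with n=1, a=-2. So L⁻¹{1/(s+2)^2} = t·e^(-2t), and L⁻¹{9/(s+2)^2} = (9/1)·t·e^(-2t) = 9·t·e^(-2t)

Final answer: 9·t·e^(-2t)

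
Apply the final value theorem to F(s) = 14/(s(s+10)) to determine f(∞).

f(∞) = lim_{s→0} s·14/(s(s+10)) = lim_{s→0} 14/(s+10) = 14/10 = 7/5

Final answer: 7/5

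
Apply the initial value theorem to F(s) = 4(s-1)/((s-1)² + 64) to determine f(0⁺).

f(0⁺) = lim_{s→∞} sF(s) = lim_{s→∞} 4s(s-1)/((s-1)² + 64) = 4

Final answer: 4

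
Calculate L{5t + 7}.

L{5t + 7} = 5·L{t} + 7·L{1} = 5/s² + 7/s

Final answer: 5/s² + 7/s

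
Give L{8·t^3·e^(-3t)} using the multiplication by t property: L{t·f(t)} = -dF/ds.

Using L{t^n·e^(at)} = n!/(s-a)^(n+1), L{t^3·e^(-3t)} = 6/(s+3)^4, so L{8·t^3·e^(-3t)} = 8·6/(s+3)^4 = 48/(s+3)^4

Final answer: 48/(s+3)^4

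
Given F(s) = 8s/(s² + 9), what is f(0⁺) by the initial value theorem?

f(0⁺) = lim_{s→∞} s·8s/(s² + 9) = lim_{s→∞} 8s²/(s² + 9) = 8

Final answer: 8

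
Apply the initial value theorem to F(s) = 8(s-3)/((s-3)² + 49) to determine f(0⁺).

f(0⁺) = lim_{s→∞} sF(s) = lim_{s→∞} 8s(s-3)/((s-3)² + 49) = 8

Final answer: 8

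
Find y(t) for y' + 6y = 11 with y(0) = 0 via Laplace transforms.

sY + 6Y = 11/s. Y = 11/(s(s+6)). Partial fractions: Y = 11/6/s - 11/6/(s+6)

Final answer: y(t) = 11/6(1 - e^(-6t))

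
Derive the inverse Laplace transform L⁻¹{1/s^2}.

L⁻¹{n!/s^(n+1)} = t^n with n=1. So L⁻¹{1/s^2} = t

Final answer: t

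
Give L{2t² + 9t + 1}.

L{2t² + 9t + 1} = 2·2/s³ + 9/s² + 1/s = 4/s³ + 9/s² + 1/s

Final answer: 4/s³ + 9/s² + 1/s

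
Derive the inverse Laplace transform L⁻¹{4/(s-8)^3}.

L⁻¹{n!/(s-a)^(n+1)} = t^n·e^(at) with n=2, a=8. So L⁻¹{2/(s-8)^3} = t^2·e^(8t), and L⁻¹{4/(s-8)^3} = (4/2)·t^2·e^(8t) = 2·t^2·e^(8t)

Final answer: 2·t^2·e^(8t)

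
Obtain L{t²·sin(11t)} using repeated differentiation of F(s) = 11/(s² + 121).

F(s) = 11/(s² + 121). F'(s) = -22s/(s² + 121)². F''(s) = -22(121 - 3s²)/(s² + 121)³ = (66s² - 2662)/(s² + 121)³. So L{t²·sin(11t)} = (-1)² F''(s) = (66s² - 2662)/(s² + 121)³

Final answer: (66s² - 2662)/(s² + 121)³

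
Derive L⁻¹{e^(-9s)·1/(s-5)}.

L⁻¹{1/(s-5)} = e^(5t). By the time shift theorem, L⁻¹{e^(-as)F(s)} = u(t-a)f(t-a) with a=9, so L⁻¹{e^(-9s)·1/(s-5)} = u(t-9)·e^(5(t-9))

Final answer: u(t-9)·e^(5(t-9))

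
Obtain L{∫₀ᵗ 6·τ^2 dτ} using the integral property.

L{∫₀ᵗ f(τ)dτ} = F(s)/s with f(t) = 6t^2. F(s) = 12/s^3, so L{∫₀ᵗ 6·τ^2 dτ} = (12/s^3)/s = 12/s^4. (Check: ∫₀ᵗ 6·τ^2 dτ = 6t^3/3.)

Final answer: 12/s^4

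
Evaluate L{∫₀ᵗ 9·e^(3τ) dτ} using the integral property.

L{∫₀ᵗ f(τ)dτ} = F(s)/s with F(s) = 9/(s-3), so L{∫₀ᵗ 9·e^(3τ) dτ} = 9/(s(s-3))

Final answer: 9/(s(s-3))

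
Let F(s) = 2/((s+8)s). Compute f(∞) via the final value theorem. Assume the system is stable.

f(∞) = lim_{s→0} sF(s) = lim_{s→0} 2/(s+8) = 1/4

Final answer: 1/4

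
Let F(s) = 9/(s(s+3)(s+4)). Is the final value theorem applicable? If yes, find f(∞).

Poles of sF(s) = 9/((s+3)(s+4)) are at s = -3 and s = -4, both in the left half-plane. Theorem applies. f(∞) = lim_{s→0} sF(s) = 9/(3·4) = 3/4

Final answer: 3/4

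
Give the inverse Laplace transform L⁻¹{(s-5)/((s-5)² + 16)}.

Using frequency shift, L⁻¹{(s-5)/((s-5)² + 16)} = e^(5t)·cos(4t)

Final answer: e^(5t)·cos(4t)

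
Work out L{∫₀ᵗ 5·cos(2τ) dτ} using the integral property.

L{∫₀ᵗ f(τ)dτ} = F(s)/s with F(s) = 5s/(s² + 4), so the result is (5s/(s² + 4))/s = 5/(s² + 4)

Final answer: 5/(s² + 4)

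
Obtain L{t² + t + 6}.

L{t² + t + 6} = 2/s³ + 1/s² + 6/s = 2/s³ + 1/s² + 6/s

Final answer: 2/s³ + 1/s² + 6/s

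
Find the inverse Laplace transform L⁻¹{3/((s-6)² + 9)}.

Using frequency shift, L⁻¹{3/((s-6)² + 9)} = e^(6t)·sin(3t)

Final answer: e^(6t)·sin(3t)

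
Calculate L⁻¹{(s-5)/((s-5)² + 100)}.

Using frequency shift: L⁻¹{(s-a)/((s-a)² + b²)} = e^(at)cos(bt). Here a=5, b=10

Final answer: e^(5t)·cos(10t)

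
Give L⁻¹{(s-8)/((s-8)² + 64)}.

Using frequency shift: L⁻¹{(s-a)/((s-a)² + b²)} = e^(at)cos(bt). Here a=8, b=8

Final answer: e^(8t)·cos(8t)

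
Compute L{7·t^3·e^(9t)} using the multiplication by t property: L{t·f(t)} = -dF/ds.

Using L{t^n·e^(at)} = n!/(s-a)^(n+1), L{t^3·e^(9t)} = 6/(s-9)^4, so L{7·t^3·e^(9t)} = 7·6/(s-9)^4 = 42/(s-9)^4

Final answer: 42/(s-9)^4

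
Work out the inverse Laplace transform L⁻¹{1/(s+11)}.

L⁻¹{1/(s-a)} = e^(at), so L⁻¹{1/(s+11)} = e^(-11t)

Final answer: e^(-11t)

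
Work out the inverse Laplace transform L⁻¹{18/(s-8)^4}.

L⁻¹{n!/(s-a)^(n+1)} = t^n·e^(at) with n=3, a=8. So L⁻¹{6/(s-8)^4} = t^3·e^(8t), and L⁻¹{18/(s-8)^4} = (18/6)·t^3·e^(8t) = 3·t^3·e^(8t)

Final answer: 3·t^3·e^(8t)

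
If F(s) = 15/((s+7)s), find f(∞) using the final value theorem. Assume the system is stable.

f(∞) = lim_{s→0} sF(s) = lim_{s→0} 15/(s+7) = 15/7

Final answer: 15/7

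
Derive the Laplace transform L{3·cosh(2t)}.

L{cosh(ωt)} = s/(s² - ω²), so L{cosh(2t)} = s/(s² - 4). Then L{3·cosh(2t)} = 3·s/(s² - 4) = 3s/(s² - 4)

Final answer: 3s/(s² - 4)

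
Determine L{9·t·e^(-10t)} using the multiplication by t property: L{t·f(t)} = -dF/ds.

Using L{t^n·e^(at)} = n!/(s-a)^(n+1), L{t·e^(-10t)} = 1/(s+10)^2, so L{9·t·e^(-10t)} = 9·1/(s+10)^2 = 9/(s+10)^2

Final answer: 9/(s+10)^2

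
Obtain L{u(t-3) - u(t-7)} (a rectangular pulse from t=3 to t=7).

L{u(t-a)} = e^(-as)/s. L{u(t-3) - u(t-7)} = (e^(-3s) - e^(-7s))/s

Final answer: (e^(-3s) - e^(-7s))/s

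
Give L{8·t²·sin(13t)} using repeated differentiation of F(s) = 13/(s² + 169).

F(s) = 13/(s² + 169). F'(s) = -26s/(s² + 169)². F''(s) = -26(169 - 3s²)/(s² + 169)³ = (78s² - 4394)/(s² + 169)³. So L{t²·sin(13t)} = (-1)² F''(s) = (78s² - 4394)/(s² + 169)³. Then L{8·t²·sin(13t)} = 8·(78s² - 4394)/(s² + 169)³ = (624s² - 35152)/(s² + 169)³

Final answer: (624s² - 35152)/(s² + 169)³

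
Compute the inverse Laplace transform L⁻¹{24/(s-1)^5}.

L⁻¹{n!/(s-a)^(n+1)} = t^n·e^(at), so L⁻¹{24/(s-1)^5} = t^4·e^t

Final answer: t^4·e^t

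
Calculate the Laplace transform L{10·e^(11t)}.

L{e^(at)} = 1/(s-a), so L{e^(11t)} = 1/(s-11). Then L{10·e^(11t)} = 10/(s-11)

Final answer: 10/(s-11)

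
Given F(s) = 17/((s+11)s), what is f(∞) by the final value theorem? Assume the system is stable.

f(∞) = lim_{s→0} sF(s) = lim_{s→0} 17/(s+11) = 17/11

Final answer: 17/11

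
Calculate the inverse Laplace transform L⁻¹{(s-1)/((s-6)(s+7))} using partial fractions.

Using partial fractions, f(t) = (5e^(6t) + 8e^(-7t))/13

Final answer: (5e^(6t) + 8e^(-7t))/13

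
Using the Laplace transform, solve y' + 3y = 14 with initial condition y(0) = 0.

sY + 3Y = 14/s. Y = 14/(s(s+3)). Partial fractions: Y = 14/3/s - 14/3/(s+3)

Final answer: y(t) = 14/3(1 - e^(-3t))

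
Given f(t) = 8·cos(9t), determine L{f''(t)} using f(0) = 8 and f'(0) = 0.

F(s) = 8s/(s² + 81). L{f''(t)} = s²F(s) - sf(0) - f'(0) = 8s³/(s² + 81) - 8s = (8s³ - 8s(s² + 81))/(s² + 81) = -648s/(s² + 81)

Final answer: -648s/(s² + 81)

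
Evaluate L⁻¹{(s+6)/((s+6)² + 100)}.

Using frequency shift: L⁻¹{(s-a)/((s-a)² + b²)} = e^(at)cos(bt). Here a=-6, b=10

Final answer: e^(-6t)·cos(10t)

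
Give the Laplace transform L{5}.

L{5} = 5 · L{1} = 5/s

Final answer: 5/s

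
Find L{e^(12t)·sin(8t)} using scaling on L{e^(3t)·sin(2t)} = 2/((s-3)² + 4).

Scaling with a=4: L{e^(12t)·sin(8t)} = (1/4) · 2/((s/4-3)² + 4). Simplifying: 8/((s-12)² + 64)

Final answer: 8/((s-12)² + 64)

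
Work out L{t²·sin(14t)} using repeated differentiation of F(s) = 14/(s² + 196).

F(s) = 14/(s² + 196). F'(s) = -28s/(s² + 196)². F''(s) = -28(196 - 3s²)/(s² + 196)³ = (84s² - 5488)/(s² + 196)³. So L{t²·sin(14t)} = (-1)² F''(s) = (84s² - 5488)/(s² + 196)³

Final answer: (84s² - 5488)/(s² + 196)³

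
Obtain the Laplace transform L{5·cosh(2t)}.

L{cosh(ωt)} = s/(s² - ω²), so L{cosh(2t)} = s/(s² - 4). Then L{5·cosh(2t)} = 5·s/(s² - 4) = 5s/(s² - 4)

Final answer: 5s/(s² - 4)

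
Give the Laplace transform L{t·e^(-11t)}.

L{t^n·e^(at)} = n!/(s-a)^(n+1), so L{t·e^(-11t)} = 1/(s+11)^2

Final answer: 1/(s+11)^2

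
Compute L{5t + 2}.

L{5t + 2} = 5·L{t} + 2·L{1} = 5/s² + 2/s

Final answer: 5/s² + 2/s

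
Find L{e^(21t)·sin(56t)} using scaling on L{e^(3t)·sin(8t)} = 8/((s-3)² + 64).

Scaling with a=7: L{e^(21t)·sin(56t)} = (1/7) · 8/((s/7-3)² + 64). Simplifying: 56/((s-21)² + 3136)

Final answer: 56/((s-21)² + 3136)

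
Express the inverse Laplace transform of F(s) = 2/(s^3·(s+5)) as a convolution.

2/(s^3·(s+5)) = (2/s^3)·(1/(s+5)) = L{t^2}·L{e^(-5t)}. So f(t) = t^2*e^(-5t) = ∫₀ᵗ τ^2·e^(-5(t-τ)) dτ

Final answer: ∫₀ᵗ τ^2·e^(-5(t-τ)) dτ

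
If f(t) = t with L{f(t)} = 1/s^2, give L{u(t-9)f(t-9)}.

Time shift theorem: L{u(t-a)f(t-a)} = e^(-as)F(s). Here a=9, F(s) = 1/s^2, so L{u(t-9)f(t-9)} = e^(-9s)·1/s^2

Final answer: e^(-9s)·1/s^2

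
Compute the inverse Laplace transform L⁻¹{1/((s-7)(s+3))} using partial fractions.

Decompose: A/(s-7) + B/(s+3). A = 1/10, B = -1/10. f(t) = (e^(7t) - e^(-3t))/10

Final answer: (e^(7t) - e^(-3t))/10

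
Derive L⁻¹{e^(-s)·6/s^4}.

L⁻¹{6/s^4} = t^3. By the time shift theorem, L⁻¹{e^(-as)F(s)} = u(t-a)f(t-a) with a=1, so L⁻¹{e^(-s)·6/s^4} = u(t-1)·(t-1)^3

Final answer: u(t-1)·(t-1)^3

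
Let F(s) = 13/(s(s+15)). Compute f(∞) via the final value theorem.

f(∞) = lim_{s→0} s·13/(s(s+15)) = lim_{s→0} 13/(s+15) = 13/15 = 13/15

Final answer: 13/15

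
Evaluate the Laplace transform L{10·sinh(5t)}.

L{sinh(ωt)} = ω/(s² - ω²), so L{sinh(5t)} = 5/(s² - 25). Then L{10·sinh(5t)} = 10·5/(s² - 25) = 50/(s² - 25)

Final answer: 50/(s² - 25)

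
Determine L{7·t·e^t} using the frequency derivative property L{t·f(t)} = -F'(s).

L{e^t} = 1/(s-1). By frequency derivative: L{t·e^t} = -d/ds[1/(s-1)] = -(-1)/(s-1)² = 1/(s-1)². Then L{7·t·e^t} = 7·1/(s-1)² = 7/(s-1)²

Final answer: 7/(s-1)²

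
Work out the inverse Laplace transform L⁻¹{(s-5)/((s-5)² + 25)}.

Using frequency shift, L⁻¹{(s-5)/((s-5)² + 25)} = e^(5t)·cos(5t)

Final answer: e^(5t)·cos(5t)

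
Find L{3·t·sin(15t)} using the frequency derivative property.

L{sin(15t)} = 15/(s² + 225). By L{t·f(t)} = -F'(s): -d/ds[15/(s² + 225)] = -(15)·(-2s)/(s² + 225)² = 30s/(s² + 225)². Then L{3·t·sin(15t)} = 3·30s/(s² + 225)² = 90s/(s² + 225)²

Final answer: 90s/(s² + 225)²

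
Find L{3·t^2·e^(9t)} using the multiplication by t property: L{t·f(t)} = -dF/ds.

Using L{t^n·e^(at)} = n!/(s-a)^(n+1), L{t^2·e^(9t)} = 2/(s-9)^3, so L{3·t^2·e^(9t)} = 3·2/(s-9)^3 = 6/(s-9)^3

Final answer: 6/(s-9)^3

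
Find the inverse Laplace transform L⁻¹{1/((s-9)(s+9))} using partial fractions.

Decompose: A/(s-9) + B/(s+9). A = 1/18, B = -1/18. f(t) = (e^(9t) - e^(-9t))/18

Final answer: (e^(9t) - e^(-9t))/18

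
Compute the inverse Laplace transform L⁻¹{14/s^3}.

L⁻¹{n!/s^(n+1)} = t^n with n=2. So L⁻¹{2/s^3} = t^2, and L⁻¹{14/s^3} = (14/2)·t^2 = 7·t^2

Final answer: 7·t^2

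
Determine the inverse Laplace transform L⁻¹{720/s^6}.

L⁻¹{n!/s^(n+1)} = t^n with n=5. So L⁻¹{120/s^6} = t^5, and L⁻¹{720/s^6} = (720/120)·t^5 = 6·t^5

Final answer: 6·t^5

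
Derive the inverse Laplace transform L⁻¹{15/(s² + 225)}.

L⁻¹{15/(s² + 225)} = sin(15t)

Final answer: sin(15t)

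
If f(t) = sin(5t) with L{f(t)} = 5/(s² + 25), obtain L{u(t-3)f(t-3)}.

Time shift theorem: L{u(t-a)f(t-a)} = e^(-as)F(s). Here a=3, F(s) = 5/(s² + 25), so L{u(t-3)f(t-3)} = e^(-3s)·5/(s² + 25)

Final answer: e^(-3s)·5/(s² + 25)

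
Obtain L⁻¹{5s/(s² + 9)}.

This is the form c·s/(s² + a²) with a = 3, c = 5. L⁻¹ = 5·cos(3t)

Final answer: 5·cos(3t)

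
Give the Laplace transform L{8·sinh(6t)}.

L{sinh(ωt)} = ω/(s² - ω²), so L{sinh(6t)} = 6/(s² - 36). Then L{8·sinh(6t)} = 8·6/(s² - 36) = 48/(s² - 36)

Final answer: 48/(s² - 36)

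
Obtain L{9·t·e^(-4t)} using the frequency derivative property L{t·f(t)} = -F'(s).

L{e^(-4t)} = 1/(s+4). By frequency derivative: L{t·e^(-4t)} = -d/ds[1/(s+4)] = -(-1)/(s+4)² = 1/(s+4)². Then L{9·t·e^(-4t)} = 9·1/(s+4)² = 9/(s+4)²

Final answer: 9/(s+4)²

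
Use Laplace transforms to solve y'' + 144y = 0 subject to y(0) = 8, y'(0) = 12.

L{y''} + 144L{y} = 0. s²Y - 8s - 12 + 144Y = 0. Y(s² + 144) = 8s + 12. Y = (8s + 12)/(s² + 144). Inverting: y(t) = 8cos(12t) + sin(12t)

Final answer: y(t) = 8cos(12t) + sin(12t)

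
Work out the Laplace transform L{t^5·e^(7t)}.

L{t^n·e^(at)} = n!/(s-a)^(n+1), so L{t^5·e^(7t)} = 120/(s-7)^6

Final answer: 120/(s-7)^6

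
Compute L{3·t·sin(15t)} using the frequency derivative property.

L{sin(15t)} = 15/(s² + 225). By L{t·f(t)} = -F'(s): -d/ds[15/(s² + 225)] = -(15)·(-2s)/(s² + 225)² = 30s/(s² + 225)². Then L{3·t·sin(15t)} = 3·30s/(s² + 225)² = 90s/(s² + 225)²

Final answer: 90s/(s² + 225)²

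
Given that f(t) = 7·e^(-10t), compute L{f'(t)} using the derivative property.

f(0) = 7, F(s) = 7/(s+10). L{f'(t)} = s·F(s) - f(0) = 7s/(s+10) - 7 = (7s - 7(s+10))/(s+10) = -70/(s+10)

Final answer: -70/(s+10)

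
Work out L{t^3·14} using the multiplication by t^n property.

L{14} = 14/s. d^1/ds^1[1/s] = -1/s². d^2/ds^2[1/s] = 2/s^3. d^3/ds^3[1/s] = -6/s^4. So L{t^3} = (-1)^{3}·-6/s^4 = 6/s^4. Then L{t^3·14} = 14·6/s^4 = 84/s^4

Final answer: 84/s^4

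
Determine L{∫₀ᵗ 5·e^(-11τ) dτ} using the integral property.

L{∫₀ᵗ f(τ)dτ} = F(s)/s with F(s) = 5/(s+11), so L{∫₀ᵗ 5·e^(-11τ) dτ} = 5/(s(s+11))

Final answer: 5/(s(s+11))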